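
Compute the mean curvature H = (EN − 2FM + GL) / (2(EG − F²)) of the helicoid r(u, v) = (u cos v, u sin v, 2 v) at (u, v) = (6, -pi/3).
H = 0

With E = 1, F = 0, G = u^2 + 4, L = 0, M = -2/sqrt(u^2 + 4), N = 0, assemble
  H = (EN − 2FM + GL) / (2(EG − F²)) = 0.
At (u, v) = (6, -pi/3): H = 0.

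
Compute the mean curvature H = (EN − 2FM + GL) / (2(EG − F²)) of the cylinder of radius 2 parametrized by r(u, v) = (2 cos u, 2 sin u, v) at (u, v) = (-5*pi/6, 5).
H = -1/4

With E = 4, F = 0, G = 1, L = -2, M = 0, N = 0, assemble
  H = (EN − 2FM + GL) / (2(EG − F²)) = -1/4.
At (u, v) = (-5*pi/6, 5): H = -1/4.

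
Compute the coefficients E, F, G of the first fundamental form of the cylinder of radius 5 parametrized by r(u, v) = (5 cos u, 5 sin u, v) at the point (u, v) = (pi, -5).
E = 25;  F = 0;  G = 1

Partials: r_u = (-5*sin(u), 5*cos(u), 0), r_v = (0, 0, 1). As functions of (u, v):
  E = r_u · r_u = 25,
  F = r_u · r_v = 0,
  G = r_v · r_v = 1.
Evaluating at (u, v) = (pi, -5): E = 25, F = 0, G = 1.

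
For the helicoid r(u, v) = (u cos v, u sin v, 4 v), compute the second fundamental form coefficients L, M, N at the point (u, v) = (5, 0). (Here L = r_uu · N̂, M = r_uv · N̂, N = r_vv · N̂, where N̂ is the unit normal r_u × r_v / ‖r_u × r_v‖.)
L = 0;  M = -4*sqrt(41)/41;  N = 0

Compute the unit normal N̂(u, v) = (4*sin(v)/sqrt(u^2 + 16), -4*cos(v)/sqrt(u^2 + 16), u/sqrt(u^2 + 16)), and the second partials r_uu, r_uv, r_vv. Take dot products:
  L(u, v) = r_uu · N̂ = 0,
  M(u, v) = r_uv · N̂ = -4/sqrt(u^2 + 16),
  N(u, v) = r_vv · N̂ = 0.
Evaluating at (u, v) = (5, 0):
  L = 0, M = -4*sqrt(41)/41, N = 0.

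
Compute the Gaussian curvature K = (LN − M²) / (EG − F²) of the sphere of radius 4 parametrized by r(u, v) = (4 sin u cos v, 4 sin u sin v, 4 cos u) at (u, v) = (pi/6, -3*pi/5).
K = 1/16

Coefficients of the first fundamental form: E = 16, F = 0, G = 16*sin(u)^2.
Coefficients of the second fundamental form: L = -4*sin(u)/Abs(sin(u)), M = 0, N = -4*sin(u)^3/Abs(sin(u)).
Assemble K = (LN − M²)/(EG − F²) = 1/16. At (u, v) = (pi/6, -3*pi/5): K = 1/16.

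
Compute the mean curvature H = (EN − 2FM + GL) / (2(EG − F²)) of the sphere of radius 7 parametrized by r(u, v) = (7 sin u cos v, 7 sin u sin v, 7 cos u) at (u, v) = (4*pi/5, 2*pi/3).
H = -1/7

With E = 49, F = 0, G = 49*sin(u)^2, L = -7*sin(u)/Abs(sin(u)), M = 0, N = -7*sin(u)^3/Abs(sin(u)), assemble
  H = (EN − 2FM + GL) / (2(EG − F²)) = -sin(u)/(7*Abs(sin(u))).
At (u, v) = (4*pi/5, 2*pi/3): H = -1/7.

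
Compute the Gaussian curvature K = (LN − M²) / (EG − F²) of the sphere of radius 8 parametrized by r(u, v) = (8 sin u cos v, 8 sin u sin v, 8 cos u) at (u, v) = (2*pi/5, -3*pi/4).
K = 1/64

Coefficients of the first fundamental form: E = 64, F = 0, G = 64*sin(u)^2.
Coefficients of the second fundamental form: L = -8*sin(u)/Abs(sin(u)), M = 0, N = -8*sin(u)^3/Abs(sin(u)).
Assemble K = (LN − M²)/(EG − F²) = 1/64. At (u, v) = (2*pi/5, -3*pi/4): K = 1/64.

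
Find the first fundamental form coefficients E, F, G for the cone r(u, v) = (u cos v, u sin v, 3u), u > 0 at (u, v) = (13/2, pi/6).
E = 10;  F = 0;  G = 169/4

Partials: r_u = (cos(v), sin(v), 3), r_v = (-u*sin(v), u*cos(v), 0). As functions of (u, v):
  E = r_u · r_u = 10,
  F = r_u · r_v = 0,
  G = r_v · r_v = u^2.
Evaluating at (u, v) = (13/2, pi/6): E = 10, F = 0, G = 169/4.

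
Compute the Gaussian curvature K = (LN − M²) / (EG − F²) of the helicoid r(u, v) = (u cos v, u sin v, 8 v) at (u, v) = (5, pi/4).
K = -64/7921

Coefficients of the first fundamental form: E = 1, F = 0, G = u^2 + 64.
Coefficients of the second fundamental form: L = 0, M = -8/sqrt(u^2 + 64), N = 0.
Assemble K = (LN − M²)/(EG − F²) = -64/(u^2 + 64)^2. At (u, v) = (5, pi/4): K = -64/7921.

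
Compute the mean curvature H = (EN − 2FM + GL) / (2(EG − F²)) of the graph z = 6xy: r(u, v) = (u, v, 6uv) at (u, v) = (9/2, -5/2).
H = 486*sqrt(955)/182405

With E = 36*v^2 + 1, F = 36*u*v, G = 36*u^2 + 1, L = 0, M = 6/sqrt(36*u^2 + 36*v^2 + 1), N = 0, assemble
  H = (EN − 2FM + GL) / (2(EG − F²)) = -216*u*v/(36*u^2 + 36*v^2 + 1)^(3/2).
At (u, v) = (9/2, -5/2): H = 486*sqrt(955)/182405.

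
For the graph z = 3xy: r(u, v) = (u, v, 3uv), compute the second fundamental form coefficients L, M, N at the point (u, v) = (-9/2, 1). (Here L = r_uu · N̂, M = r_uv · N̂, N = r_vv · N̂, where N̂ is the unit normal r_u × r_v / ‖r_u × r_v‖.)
L = 0;  M = 6*sqrt(769)/769;  N = 0

Compute the unit normal N̂(u, v) = (-3*v/sqrt(9*u^2 + 9*v^2 + 1), -3*u/sqrt(9*u^2 + 9*v^2 + 1), 1/sqrt(9*u^2 + 9*v^2 + 1)), and the second partials r_uu, r_uv, r_vv. Take dot products:
  L(u, v) = r_uu · N̂ = 0,
  M(u, v) = r_uv · N̂ = 3/sqrt(9*u^2 + 9*v^2 + 1),
  N(u, v) = r_vv · N̂ = 0.
Evaluating at (u, v) = (-9/2, 1):
  L = 0, M = 6*sqrt(769)/769, N = 0.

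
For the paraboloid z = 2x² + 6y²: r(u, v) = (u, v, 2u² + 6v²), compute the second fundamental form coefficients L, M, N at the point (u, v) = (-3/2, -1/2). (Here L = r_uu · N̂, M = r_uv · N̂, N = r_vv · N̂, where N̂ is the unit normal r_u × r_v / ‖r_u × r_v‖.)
L = 4*sqrt(73)/73;  M = 0;  N = 12*sqrt(73)/73

Compute the unit normal N̂(u, v) = (-4*u/sqrt(16*u^2 + 144*v^2 + 1), -12*v/sqrt(16*u^2 + 144*v^2 + 1), 1/sqrt(16*u^2 + 144*v^2 + 1)), and the second partials r_uu, r_uv, r_vv. Take dot products:
  L(u, v) = r_uu · N̂ = 4/sqrt(16*u^2 + 144*v^2 + 1),
  M(u, v) = r_uv · N̂ = 0,
  N(u, v) = r_vv · N̂ = 12/sqrt(16*u^2 + 144*v^2 + 1).
Evaluating at (u, v) = (-3/2, -1/2):
  L = 4*sqrt(73)/73, M = 0, N = 12*sqrt(73)/73.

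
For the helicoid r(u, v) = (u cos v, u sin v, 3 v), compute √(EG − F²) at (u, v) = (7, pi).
√(EG − F²)|_{(7, pi)} = sqrt(58)

E = 1, F = 0, G = u^2 + 9; EG − F² = u^2 + 9; √(EG − F²) = sqrt(u^2 + 9). At the given point: sqrt(58).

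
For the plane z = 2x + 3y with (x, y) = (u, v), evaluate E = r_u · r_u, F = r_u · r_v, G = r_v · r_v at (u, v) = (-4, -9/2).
E = 5;  F = 6;  G = 10

Partials: r_u = (1, 0, 2), r_v = (0, 1, 3). As functions of (u, v):
  E = r_u · r_u = 5,
  F = r_u · r_v = 6,
  G = r_v · r_v = 10.
Evaluating at (u, v) = (-4, -9/2): E = 5, F = 6, G = 10.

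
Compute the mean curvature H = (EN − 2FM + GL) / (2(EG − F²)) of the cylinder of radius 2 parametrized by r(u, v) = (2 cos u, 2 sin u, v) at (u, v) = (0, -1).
H = -1/4

With E = 4, F = 0, G = 1, L = -2, M = 0, N = 0, assemble
  H = (EN − 2FM + GL) / (2(EG − F²)) = -1/4.
At (u, v) = (0, -1): H = -1/4.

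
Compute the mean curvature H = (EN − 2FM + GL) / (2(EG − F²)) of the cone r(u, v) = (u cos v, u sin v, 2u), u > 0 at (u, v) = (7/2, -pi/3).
H = 2*sqrt(5)/35

With E = 5, F = 0, G = u^2, L = 0, M = 0, N = 2*sqrt(5)*u^2/(5*Abs(u)), assemble
  H = (EN − 2FM + GL) / (2(EG − F²)) = sqrt(5)/(5*Abs(u)).
At (u, v) = (7/2, -pi/3): H = 2*sqrt(5)/35.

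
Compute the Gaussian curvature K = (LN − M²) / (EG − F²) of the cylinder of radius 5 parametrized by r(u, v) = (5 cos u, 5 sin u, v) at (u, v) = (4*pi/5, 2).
K = 0

Coefficients of the first fundamental form: E = 25, F = 0, G = 1.
Coefficients of the second fundamental form: L = -5, M = 0, N = 0.
Assemble K = (LN − M²)/(EG − F²) = 0. At (u, v) = (4*pi/5, 2): K = 0.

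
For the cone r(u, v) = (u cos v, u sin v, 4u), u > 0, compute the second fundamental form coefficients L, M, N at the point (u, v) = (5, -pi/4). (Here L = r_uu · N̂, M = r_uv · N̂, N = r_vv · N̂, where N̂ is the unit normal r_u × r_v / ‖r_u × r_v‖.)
L = 0;  M = 0;  N = 20*sqrt(17)/17

Compute the unit normal N̂(u, v) = (-4*sqrt(17)*u*cos(v)/(17*Abs(u)), -4*sqrt(17)*u*sin(v)/(17*Abs(u)), sqrt(17)*u/(17*Abs(u))), and the second partials r_uu, r_uv, r_vv. Take dot products:
  L(u, v) = r_uu · N̂ = 0,
  M(u, v) = r_uv · N̂ = 0,
  N(u, v) = r_vv · N̂ = 4*sqrt(17)*u^2/(17*Abs(u)).
Evaluating at (u, v) = (5, -pi/4):
  L = 0, M = 0, N = 20*sqrt(17)/17.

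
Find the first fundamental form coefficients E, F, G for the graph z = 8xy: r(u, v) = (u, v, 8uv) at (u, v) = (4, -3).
E = 577;  F = -768;  G = 1025

Partials: r_u = (1, 0, 8*v), r_v = (0, 1, 8*u). As functions of (u, v):
  E = r_u · r_u = 64*v^2 + 1,
  F = r_u · r_v = 64*u*v,
  G = r_v · r_v = 64*u^2 + 1.
Evaluating at (u, v) = (4, -3): E = 577, F = -768, G = 1025.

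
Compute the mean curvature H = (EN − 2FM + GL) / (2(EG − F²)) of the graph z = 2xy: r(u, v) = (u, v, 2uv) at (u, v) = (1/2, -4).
H = 4*sqrt(66)/1089

With E = 4*v^2 + 1, F = 4*u*v, G = 4*u^2 + 1, L = 0, M = 2/sqrt(4*u^2 + 4*v^2 + 1), N = 0, assemble
  H = (EN − 2FM + GL) / (2(EG − F²)) = -8*u*v/(4*u^2 + 4*v^2 + 1)^(3/2).
At (u, v) = (1/2, -4): H = 4*sqrt(66)/1089.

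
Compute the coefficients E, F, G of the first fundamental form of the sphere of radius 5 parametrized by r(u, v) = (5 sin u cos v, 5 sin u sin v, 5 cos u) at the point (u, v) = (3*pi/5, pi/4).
E = 25;  F = 0;  G = 25*sqrt(5)/8 + 125/8

Partials: r_u = (5*cos(u)*cos(v), 5*sin(v)*cos(u), -5*sin(u)), r_v = (-5*sin(u)*sin(v), 5*sin(u)*cos(v), 0). As functions of (u, v):
  E = r_u · r_u = 25,
  F = r_u · r_v = 0,
  G = r_v · r_v = 25*sin(u)^2.
Evaluating at (u, v) = (3*pi/5, pi/4): E = 25, F = 0, G = 25*sqrt(5)/8 + 125/8.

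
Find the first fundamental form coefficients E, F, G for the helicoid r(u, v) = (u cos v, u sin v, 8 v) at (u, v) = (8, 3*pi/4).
E = 1;  F = 0;  G = 128

Partials: r_u = (cos(v), sin(v), 0), r_v = (-u*sin(v), u*cos(v), 8). As functions of (u, v):
  E = r_u · r_u = 1,
  F = r_u · r_v = 0,
  G = r_v · r_v = u^2 + 64.
Evaluating at (u, v) = (8, 3*pi/4): E = 1, F = 0, G = 128.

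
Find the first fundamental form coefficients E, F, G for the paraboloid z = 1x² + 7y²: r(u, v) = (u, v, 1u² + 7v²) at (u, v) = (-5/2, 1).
E = 26;  F = -70;  G = 197

Partials: r_u = (1, 0, 2*u), r_v = (0, 1, 14*v). As functions of (u, v):
  E = r_u · r_u = 4*u^2 + 1,
  F = r_u · r_v = 28*u*v,
  G = r_v · r_v = 196*v^2 + 1.
Evaluating at (u, v) = (-5/2, 1): E = 26, F = -70, G = 197.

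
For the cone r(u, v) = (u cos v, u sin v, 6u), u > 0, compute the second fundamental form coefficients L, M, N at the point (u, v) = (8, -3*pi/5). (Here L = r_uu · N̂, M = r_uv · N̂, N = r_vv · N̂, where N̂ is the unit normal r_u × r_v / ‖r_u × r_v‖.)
L = 0;  M = 0;  N = 48*sqrt(37)/37

Compute the unit normal N̂(u, v) = (-6*sqrt(37)*u*cos(v)/(37*Abs(u)), -6*sqrt(37)*u*sin(v)/(37*Abs(u)), sqrt(37)*u/(37*Abs(u))), and the second partials r_uu, r_uv, r_vv. Take dot products:
  L(u, v) = r_uu · N̂ = 0,
  M(u, v) = r_uv · N̂ = 0,
  N(u, v) = r_vv · N̂ = 6*sqrt(37)*u^2/(37*Abs(u)).
Evaluating at (u, v) = (8, -3*pi/5):
  L = 0, M = 0, N = 48*sqrt(37)/37.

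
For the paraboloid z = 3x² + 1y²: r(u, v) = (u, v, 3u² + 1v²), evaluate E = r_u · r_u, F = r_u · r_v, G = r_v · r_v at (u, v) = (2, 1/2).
E = 145;  F = 12;  G = 2

Partials: r_u = (1, 0, 6*u), r_v = (0, 1, 2*v). As functions of (u, v):
  E = r_u · r_u = 36*u^2 + 1,
  F = r_u · r_v = 12*u*v,
  G = r_v · r_v = 4*v^2 + 1.
Evaluating at (u, v) = (2, 1/2): E = 145, F = 12, G = 2.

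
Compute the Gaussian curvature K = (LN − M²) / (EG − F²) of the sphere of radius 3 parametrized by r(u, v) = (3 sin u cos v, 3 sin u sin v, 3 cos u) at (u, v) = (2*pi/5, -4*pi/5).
K = 1/9

Coefficients of the first fundamental form: E = 9, F = 0, G = 9*sin(u)^2.
Coefficients of the second fundamental form: L = -3*sin(u)/Abs(sin(u)), M = 0, N = -3*sin(u)^3/Abs(sin(u)).
Assemble K = (LN − M²)/(EG − F²) = 1/9. At (u, v) = (2*pi/5, -4*pi/5): K = 1/9.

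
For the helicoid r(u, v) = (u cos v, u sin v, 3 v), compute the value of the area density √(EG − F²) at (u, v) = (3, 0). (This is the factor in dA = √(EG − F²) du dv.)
√(EG − F²)|_{(3, 0)} = 3*sqrt(2)

E = 1, F = 0, G = u^2 + 9, so EG − F² = u^2 + 9. Taking the positive square root: √(EG − F²) = sqrt(u^2 + 9). At (u, v) = (3, 0): 3*sqrt(2).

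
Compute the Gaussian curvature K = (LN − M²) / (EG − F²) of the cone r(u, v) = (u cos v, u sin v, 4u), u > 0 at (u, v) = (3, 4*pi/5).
K = 0

Coefficients of the first fundamental form: E = 17, F = 0, G = u^2.
Coefficients of the second fundamental form: L = 0, M = 0, N = 4*sqrt(17)*u^2/(17*Abs(u)).
Assemble K = (LN − M²)/(EG − F²) = 0. At (u, v) = (3, 4*pi/5): K = 0.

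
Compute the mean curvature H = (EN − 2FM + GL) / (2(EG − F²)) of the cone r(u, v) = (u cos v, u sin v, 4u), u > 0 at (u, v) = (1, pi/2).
H = 2*sqrt(17)/17

With E = 17, F = 0, G = u^2, L = 0, M = 0, N = 4*sqrt(17)*u^2/(17*Abs(u)), assemble
  H = (EN − 2FM + GL) / (2(EG − F²)) = 2*sqrt(17)/(17*Abs(u)).
At (u, v) = (1, pi/2): H = 2*sqrt(17)/17.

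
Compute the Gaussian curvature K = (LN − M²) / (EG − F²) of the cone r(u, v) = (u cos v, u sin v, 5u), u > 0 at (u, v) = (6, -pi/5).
K = 0

Coefficients of the first fundamental form: E = 26, F = 0, G = u^2.
Coefficients of the second fundamental form: L = 0, M = 0, N = 5*sqrt(26)*u^2/(26*Abs(u)).
Assemble K = (LN − M²)/(EG − F²) = 0. At (u, v) = (6, -pi/5): K = 0.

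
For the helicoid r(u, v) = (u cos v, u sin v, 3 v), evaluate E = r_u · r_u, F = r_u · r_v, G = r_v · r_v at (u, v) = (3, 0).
E = 1;  F = 0;  G = 18

Partials: r_u = (cos(v), sin(v), 0), r_v = (-u*sin(v), u*cos(v), 3). As functions of (u, v):
  E = r_u · r_u = 1,
  F = r_u · r_v = 0,
  G = r_v · r_v = u^2 + 9.
Evaluating at (u, v) = (3, 0): E = 1, F = 0, G = 18.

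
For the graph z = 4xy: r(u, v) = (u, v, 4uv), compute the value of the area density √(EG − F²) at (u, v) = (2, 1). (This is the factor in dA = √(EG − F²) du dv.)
√(EG − F²)|_{(2, 1)} = 9

E = 16*v^2 + 1, F = 16*u*v, G = 16*u^2 + 1, so EG − F² = 16*u^2 + 16*v^2 + 1. Taking the positive square root: √(EG − F²) = sqrt(16*u^2 + 16*v^2 + 1). At (u, v) = (2, 1): 9.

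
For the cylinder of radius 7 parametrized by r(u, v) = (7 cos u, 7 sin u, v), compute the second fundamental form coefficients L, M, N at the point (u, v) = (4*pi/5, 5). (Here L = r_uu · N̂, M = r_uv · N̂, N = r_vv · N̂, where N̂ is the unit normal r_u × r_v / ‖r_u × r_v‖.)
L = -7;  M = 0;  N = 0

Compute the unit normal N̂(u, v) = (cos(u), sin(u), 0), and the second partials r_uu, r_uv, r_vv. Take dot products:
  L(u, v) = r_uu · N̂ = -7,
  M(u, v) = r_uv · N̂ = 0,
  N(u, v) = r_vv · N̂ = 0.
Evaluating at (u, v) = (4*pi/5, 5):
  L = -7, M = 0, N = 0.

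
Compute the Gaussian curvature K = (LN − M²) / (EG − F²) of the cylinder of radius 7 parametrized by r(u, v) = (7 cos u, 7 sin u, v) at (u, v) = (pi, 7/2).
K = 0

Coefficients of the first fundamental form: E = 49, F = 0, G = 1.
Coefficients of the second fundamental form: L = -7, M = 0, N = 0.
Assemble K = (LN − M²)/(EG − F²) = 0. At (u, v) = (pi, 7/2): K = 0.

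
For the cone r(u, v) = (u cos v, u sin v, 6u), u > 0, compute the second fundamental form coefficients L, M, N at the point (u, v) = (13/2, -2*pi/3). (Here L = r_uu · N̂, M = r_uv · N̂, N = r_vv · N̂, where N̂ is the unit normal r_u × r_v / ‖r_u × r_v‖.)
L = 0;  M = 0;  N = 39*sqrt(37)/37

Compute the unit normal N̂(u, v) = (-6*sqrt(37)*u*cos(v)/(37*Abs(u)), -6*sqrt(37)*u*sin(v)/(37*Abs(u)), sqrt(37)*u/(37*Abs(u))), and the second partials r_uu, r_uv, r_vv. Take dot products:
  L(u, v) = r_uu · N̂ = 0,
  M(u, v) = r_uv · N̂ = 0,
  N(u, v) = r_vv · N̂ = 6*sqrt(37)*u^2/(37*Abs(u)).
Evaluating at (u, v) = (13/2, -2*pi/3):
  L = 0, M = 0, N = 39*sqrt(37)/37.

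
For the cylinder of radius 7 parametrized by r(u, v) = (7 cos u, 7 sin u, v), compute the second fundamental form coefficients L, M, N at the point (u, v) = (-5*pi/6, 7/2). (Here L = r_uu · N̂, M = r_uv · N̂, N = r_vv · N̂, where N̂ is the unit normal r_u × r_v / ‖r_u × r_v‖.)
L = -7;  M = 0;  N = 0

Compute the unit normal N̂(u, v) = (cos(u), sin(u), 0), and the second partials r_uu, r_uv, r_vv. Take dot products:
  L(u, v) = r_uu · N̂ = -7,
  M(u, v) = r_uv · N̂ = 0,
  N(u, v) = r_vv · N̂ = 0.
Evaluating at (u, v) = (-5*pi/6, 7/2):
  L = -7, M = 0, N = 0.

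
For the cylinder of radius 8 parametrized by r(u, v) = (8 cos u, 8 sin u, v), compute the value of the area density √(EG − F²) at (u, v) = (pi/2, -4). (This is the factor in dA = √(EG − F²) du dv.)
√(EG − F²)|_{(pi/2, -4)} = 8

E = 64, F = 0, G = 1, so EG − F² = 64. Taking the positive square root: √(EG − F²) = 8. At (u, v) = (pi/2, -4): 8.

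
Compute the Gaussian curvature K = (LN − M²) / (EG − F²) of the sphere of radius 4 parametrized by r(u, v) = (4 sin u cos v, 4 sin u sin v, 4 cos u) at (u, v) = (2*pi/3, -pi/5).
K = 1/16

Coefficients of the first fundamental form: E = 16, F = 0, G = 16*sin(u)^2.
Coefficients of the second fundamental form: L = -4*sin(u)/Abs(sin(u)), M = 0, N = -4*sin(u)^3/Abs(sin(u)).
Assemble K = (LN − M²)/(EG − F²) = 1/16. At (u, v) = (2*pi/3, -pi/5): K = 1/16.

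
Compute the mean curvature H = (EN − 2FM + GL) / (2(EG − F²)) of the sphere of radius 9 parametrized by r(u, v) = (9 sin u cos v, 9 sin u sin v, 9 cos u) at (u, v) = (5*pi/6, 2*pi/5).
H = -1/9

With E = 81, F = 0, G = 81*sin(u)^2, L = -9*sin(u)/Abs(sin(u)), M = 0, N = -9*sin(u)^3/Abs(sin(u)), assemble
  H = (EN − 2FM + GL) / (2(EG − F²)) = -sin(u)/(9*Abs(sin(u))).
At (u, v) = (5*pi/6, 2*pi/5): H = -1/9.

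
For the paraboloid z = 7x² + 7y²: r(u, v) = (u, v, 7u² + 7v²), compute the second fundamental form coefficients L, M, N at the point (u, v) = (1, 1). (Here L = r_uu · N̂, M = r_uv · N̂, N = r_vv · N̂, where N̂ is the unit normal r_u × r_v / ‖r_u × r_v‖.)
L = 14*sqrt(393)/393;  M = 0;  N = 14*sqrt(393)/393

Compute the unit normal N̂(u, v) = (-14*u/sqrt(196*u^2 + 196*v^2 + 1), -14*v/sqrt(196*u^2 + 196*v^2 + 1), 1/sqrt(196*u^2 + 196*v^2 + 1)), and the second partials r_uu, r_uv, r_vv. Take dot products:
  L(u, v) = r_uu · N̂ = 14/sqrt(196*u^2 + 196*v^2 + 1),
  M(u, v) = r_uv · N̂ = 0,
  N(u, v) = r_vv · N̂ = 14/sqrt(196*u^2 + 196*v^2 + 1).
Evaluating at (u, v) = (1, 1):
  L = 14*sqrt(393)/393, M = 0, N = 14*sqrt(393)/393.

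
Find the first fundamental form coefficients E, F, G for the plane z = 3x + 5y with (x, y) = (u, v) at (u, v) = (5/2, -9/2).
E = 10;  F = 15;  G = 26

Partials: r_u = (1, 0, 3), r_v = (0, 1, 5). As functions of (u, v):
  E = r_u · r_u = 10,
  F = r_u · r_v = 15,
  G = r_v · r_v = 26.
Evaluating at (u, v) = (5/2, -9/2): E = 10, F = 15, G = 26.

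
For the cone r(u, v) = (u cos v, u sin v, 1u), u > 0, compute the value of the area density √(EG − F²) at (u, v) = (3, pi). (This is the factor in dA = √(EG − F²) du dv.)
√(EG − F²)|_{(3, pi)} = 3*sqrt(2)

E = 2, F = 0, G = u^2, so EG − F² = 2*u^2. Taking the positive square root: √(EG − F²) = sqrt(2)*Abs(u). At (u, v) = (3, pi): 3*sqrt(2).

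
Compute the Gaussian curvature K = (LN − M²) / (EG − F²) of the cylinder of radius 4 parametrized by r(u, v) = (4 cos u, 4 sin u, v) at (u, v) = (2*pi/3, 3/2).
K = 0

Coefficients of the first fundamental form: E = 16, F = 0, G = 1.
Coefficients of the second fundamental form: L = -4, M = 0, N = 0.
Assemble K = (LN − M²)/(EG − F²) = 0. At (u, v) = (2*pi/3, 3/2): K = 0.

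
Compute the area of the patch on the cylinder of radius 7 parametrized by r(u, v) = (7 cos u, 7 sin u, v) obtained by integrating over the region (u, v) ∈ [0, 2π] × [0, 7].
Area = 98*pi

Area = ∫∫ √(EG − F²) du dv with √(EG − F²) = 7. Integrating over [0, 2π] × [0, 7] gives 98*pi.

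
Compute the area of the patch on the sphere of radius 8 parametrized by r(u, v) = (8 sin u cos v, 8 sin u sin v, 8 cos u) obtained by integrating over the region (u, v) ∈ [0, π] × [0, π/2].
Area = 64*pi

Area = ∫∫ √(EG − F²) du dv with √(EG − F²) = 64*Abs(sin(u)). Integrating over [0, π] × [0, π/2] gives 64*pi.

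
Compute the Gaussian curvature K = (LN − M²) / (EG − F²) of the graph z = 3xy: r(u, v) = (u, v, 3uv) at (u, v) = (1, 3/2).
K = -144/14641

Coefficients of the first fundamental form: E = 9*v^2 + 1, F = 9*u*v, G = 9*u^2 + 1.
Coefficients of the second fundamental form: L = 0, M = 3/sqrt(9*u^2 + 9*v^2 + 1), N = 0.
Assemble K = (LN − M²)/(EG − F²) = -9/(81*u^4 + 162*u^2*v^2 + 18*u^2 + 81*v^4 + 18*v^2 + 1). At (u, v) = (1, 3/2): K = -144/14641.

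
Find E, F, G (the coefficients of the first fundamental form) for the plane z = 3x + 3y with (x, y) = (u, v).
E = 10;  F = 9;  G = 10

Compute partials: r_u = (1, 0, 3), r_v = (0, 1, 3). Then
  E = r_u · r_u = 10,
  F = r_u · r_v = 9,
  G = r_v · r_v = 10.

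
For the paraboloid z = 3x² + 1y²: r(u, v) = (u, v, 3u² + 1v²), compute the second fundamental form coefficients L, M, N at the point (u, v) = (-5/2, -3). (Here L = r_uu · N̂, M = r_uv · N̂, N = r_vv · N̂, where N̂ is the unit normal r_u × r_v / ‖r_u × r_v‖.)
L = 3*sqrt(262)/131;  M = 0;  N = sqrt(262)/131

Compute the unit normal N̂(u, v) = (-6*u/sqrt(36*u^2 + 4*v^2 + 1), -2*v/sqrt(36*u^2 + 4*v^2 + 1), 1/sqrt(36*u^2 + 4*v^2 + 1)), and the second partials r_uu, r_uv, r_vv. Take dot products:
  L(u, v) = r_uu · N̂ = 6/sqrt(36*u^2 + 4*v^2 + 1),
  M(u, v) = r_uv · N̂ = 0,
  N(u, v) = r_vv · N̂ = 2/sqrt(36*u^2 + 4*v^2 + 1).
Evaluating at (u, v) = (-5/2, -3):
  L = 3*sqrt(262)/131, M = 0, N = sqrt(262)/131.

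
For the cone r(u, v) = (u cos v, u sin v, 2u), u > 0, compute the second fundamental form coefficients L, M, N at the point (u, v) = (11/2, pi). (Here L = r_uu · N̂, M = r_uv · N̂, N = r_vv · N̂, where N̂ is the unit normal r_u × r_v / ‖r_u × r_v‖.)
L = 0;  M = 0;  N = 11*sqrt(5)/5

Compute the unit normal N̂(u, v) = (-2*sqrt(5)*u*cos(v)/(5*Abs(u)), -2*sqrt(5)*u*sin(v)/(5*Abs(u)), sqrt(5)*u/(5*Abs(u))), and the second partials r_uu, r_uv, r_vv. Take dot products:
  L(u, v) = r_uu · N̂ = 0,
  M(u, v) = r_uv · N̂ = 0,
  N(u, v) = r_vv · N̂ = 2*sqrt(5)*u^2/(5*Abs(u)).
Evaluating at (u, v) = (11/2, pi):
  L = 0, M = 0, N = 11*sqrt(5)/5.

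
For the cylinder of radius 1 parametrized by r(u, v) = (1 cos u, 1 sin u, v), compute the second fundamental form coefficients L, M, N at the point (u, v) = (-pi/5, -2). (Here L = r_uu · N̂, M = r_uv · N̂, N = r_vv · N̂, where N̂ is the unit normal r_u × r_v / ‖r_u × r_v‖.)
L = -1;  M = 0;  N = 0

Compute the unit normal N̂(u, v) = (cos(u), sin(u), 0), and the second partials r_uu, r_uv, r_vv. Take dot products:
  L(u, v) = r_uu · N̂ = -1,
  M(u, v) = r_uv · N̂ = 0,
  N(u, v) = r_vv · N̂ = 0.
Evaluating at (u, v) = (-pi/5, -2):
  L = -1, M = 0, N = 0.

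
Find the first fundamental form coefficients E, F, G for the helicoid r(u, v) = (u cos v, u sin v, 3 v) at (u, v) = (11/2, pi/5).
E = 1;  F = 0;  G = 157/4

Partials: r_u = (cos(v), sin(v), 0), r_v = (-u*sin(v), u*cos(v), 3). As functions of (u, v):
  E = r_u · r_u = 1,
  F = r_u · r_v = 0,
  G = r_v · r_v = u^2 + 9.
Evaluating at (u, v) = (11/2, pi/5): E = 1, F = 0, G = 157/4.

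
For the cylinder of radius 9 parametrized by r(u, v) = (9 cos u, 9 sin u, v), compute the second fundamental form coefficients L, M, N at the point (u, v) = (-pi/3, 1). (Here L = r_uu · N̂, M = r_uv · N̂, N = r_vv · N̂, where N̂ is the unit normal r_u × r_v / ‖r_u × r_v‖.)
L = -9;  M = 0;  N = 0

Compute the unit normal N̂(u, v) = (cos(u), sin(u), 0), and the second partials r_uu, r_uv, r_vv. Take dot products:
  L(u, v) = r_uu · N̂ = -9,
  M(u, v) = r_uv · N̂ = 0,
  N(u, v) = r_vv · N̂ = 0.
Evaluating at (u, v) = (-pi/3, 1):
  L = -9, M = 0, N = 0.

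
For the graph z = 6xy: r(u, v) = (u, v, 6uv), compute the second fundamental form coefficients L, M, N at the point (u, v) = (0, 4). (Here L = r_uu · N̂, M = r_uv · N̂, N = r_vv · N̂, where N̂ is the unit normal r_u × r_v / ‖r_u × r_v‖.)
L = 0;  M = 6*sqrt(577)/577;  N = 0

Compute the unit normal N̂(u, v) = (-6*v/sqrt(36*u^2 + 36*v^2 + 1), -6*u/sqrt(36*u^2 + 36*v^2 + 1), 1/sqrt(36*u^2 + 36*v^2 + 1)), and the second partials r_uu, r_uv, r_vv. Take dot products:
  L(u, v) = r_uu · N̂ = 0,
  M(u, v) = r_uv · N̂ = 6/sqrt(36*u^2 + 36*v^2 + 1),
  N(u, v) = r_vv · N̂ = 0.
Evaluating at (u, v) = (0, 4):
  L = 0, M = 6*sqrt(577)/577, N = 0.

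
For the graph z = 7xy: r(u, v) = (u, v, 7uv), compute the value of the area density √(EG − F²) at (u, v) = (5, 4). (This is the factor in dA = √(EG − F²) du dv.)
√(EG − F²)|_{(5, 4)} = sqrt(2010)

E = 49*v^2 + 1, F = 49*u*v, G = 49*u^2 + 1, so EG − F² = 49*u^2 + 49*v^2 + 1. Taking the positive square root: √(EG − F²) = sqrt(49*u^2 + 49*v^2 + 1). At (u, v) = (5, 4): sqrt(2010).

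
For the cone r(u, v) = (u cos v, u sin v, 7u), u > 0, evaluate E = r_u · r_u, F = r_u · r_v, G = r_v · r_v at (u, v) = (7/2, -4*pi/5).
E = 50;  F = 0;  G = 49/4

Partials: r_u = (cos(v), sin(v), 7), r_v = (-u*sin(v), u*cos(v), 0). As functions of (u, v):
  E = r_u · r_u = 50,
  F = r_u · r_v = 0,
  G = r_v · r_v = u^2.
Evaluating at (u, v) = (7/2, -4*pi/5): E = 50, F = 0, G = 49/4.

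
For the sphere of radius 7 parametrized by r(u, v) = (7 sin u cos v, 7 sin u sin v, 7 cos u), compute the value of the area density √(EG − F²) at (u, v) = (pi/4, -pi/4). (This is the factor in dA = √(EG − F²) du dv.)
√(EG − F²)|_{(pi/4, -pi/4)} = 49*sqrt(2)/2

E = 49, F = 0, G = 49*sin(u)^2, so EG − F² = 2401*sin(u)^2. Taking the positive square root: √(EG − F²) = 49*Abs(sin(u)). At (u, v) = (pi/4, -pi/4): 49*sqrt(2)/2.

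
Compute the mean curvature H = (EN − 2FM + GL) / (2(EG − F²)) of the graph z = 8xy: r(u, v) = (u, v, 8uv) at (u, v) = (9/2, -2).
H = 4608*sqrt(1553)/2411809

With E = 64*v^2 + 1, F = 64*u*v, G = 64*u^2 + 1, L = 0, M = 8/sqrt(64*u^2 + 64*v^2 + 1), N = 0, assemble
  H = (EN − 2FM + GL) / (2(EG − F²)) = -512*u*v/(64*u^2 + 64*v^2 + 1)^(3/2).
At (u, v) = (9/2, -2): H = 4608*sqrt(1553)/2411809.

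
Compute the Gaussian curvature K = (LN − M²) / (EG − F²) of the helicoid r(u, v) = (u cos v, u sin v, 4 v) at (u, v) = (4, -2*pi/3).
K = -1/64

Coefficients of the first fundamental form: E = 1, F = 0, G = u^2 + 16.
Coefficients of the second fundamental form: L = 0, M = -4/sqrt(u^2 + 16), N = 0.
Assemble K = (LN − M²)/(EG − F²) = -16/(u^2 + 16)^2. At (u, v) = (4, -2*pi/3): K = -1/64.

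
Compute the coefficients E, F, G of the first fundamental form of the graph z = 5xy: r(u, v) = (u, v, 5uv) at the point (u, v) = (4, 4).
E = 401;  F = 400;  G = 401

Partials: r_u = (1, 0, 5*v), r_v = (0, 1, 5*u). As functions of (u, v):
  E = r_u · r_u = 25*v^2 + 1,
  F = r_u · r_v = 25*u*v,
  G = r_v · r_v = 25*u^2 + 1.
Evaluating at (u, v) = (4, 4): E = 401, F = 400, G = 401.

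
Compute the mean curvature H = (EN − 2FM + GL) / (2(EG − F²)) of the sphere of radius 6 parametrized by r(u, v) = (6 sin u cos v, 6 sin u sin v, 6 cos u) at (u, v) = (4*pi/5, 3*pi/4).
H = -1/6

With E = 36, F = 0, G = 36*sin(u)^2, L = -6*sin(u)/Abs(sin(u)), M = 0, N = -6*sin(u)^3/Abs(sin(u)), assemble
  H = (EN − 2FM + GL) / (2(EG − F²)) = -sin(u)/(6*Abs(sin(u))).
At (u, v) = (4*pi/5, 3*pi/4): H = -1/6.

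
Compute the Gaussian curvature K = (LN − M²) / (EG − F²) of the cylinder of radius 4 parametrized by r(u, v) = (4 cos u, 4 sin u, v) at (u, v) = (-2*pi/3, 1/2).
K = 0

Coefficients of the first fundamental form: E = 16, F = 0, G = 1.
Coefficients of the second fundamental form: L = -4, M = 0, N = 0.
Assemble K = (LN − M²)/(EG − F²) = 0. At (u, v) = (-2*pi/3, 1/2): K = 0.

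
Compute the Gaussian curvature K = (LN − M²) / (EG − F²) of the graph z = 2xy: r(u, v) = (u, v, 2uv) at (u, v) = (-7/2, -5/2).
K = -4/5625

Coefficients of the first fundamental form: E = 4*v^2 + 1, F = 4*u*v, G = 4*u^2 + 1.
Coefficients of the second fundamental form: L = 0, M = 2/sqrt(4*u^2 + 4*v^2 + 1), N = 0.
Assemble K = (LN − M²)/(EG − F²) = -4/(16*u^4 + 32*u^2*v^2 + 8*u^2 + 16*v^4 + 8*v^2 + 1). At (u, v) = (-7/2, -5/2): K = -4/5625.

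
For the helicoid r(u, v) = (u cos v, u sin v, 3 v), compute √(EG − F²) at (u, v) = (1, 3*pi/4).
√(EG − F²)|_{(1, 3*pi/4)} = sqrt(10)

E = 1, F = 0, G = u^2 + 9; EG − F² = u^2 + 9; √(EG − F²) = sqrt(u^2 + 9). At the given point: sqrt(10).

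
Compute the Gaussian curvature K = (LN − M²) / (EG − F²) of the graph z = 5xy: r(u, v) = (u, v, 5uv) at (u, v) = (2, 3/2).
K = -400/395641

Coefficients of the first fundamental form: E = 25*v^2 + 1, F = 25*u*v, G = 25*u^2 + 1.
Coefficients of the second fundamental form: L = 0, M = 5/sqrt(25*u^2 + 25*v^2 + 1), N = 0.
Assemble K = (LN − M²)/(EG − F²) = -25/(625*u^4 + 1250*u^2*v^2 + 50*u^2 + 625*v^4 + 50*v^2 + 1). At (u, v) = (2, 3/2): K = -400/395641.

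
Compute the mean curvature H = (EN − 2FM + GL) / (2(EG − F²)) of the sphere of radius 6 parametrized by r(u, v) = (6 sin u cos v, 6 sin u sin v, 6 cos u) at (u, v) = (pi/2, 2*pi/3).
H = -1/6

With E = 36, F = 0, G = 36*sin(u)^2, L = -6*sin(u)/Abs(sin(u)), M = 0, N = -6*sin(u)^3/Abs(sin(u)), assemble
  H = (EN − 2FM + GL) / (2(EG − F²)) = -sin(u)/(6*Abs(sin(u))).
At (u, v) = (pi/2, 2*pi/3): H = -1/6.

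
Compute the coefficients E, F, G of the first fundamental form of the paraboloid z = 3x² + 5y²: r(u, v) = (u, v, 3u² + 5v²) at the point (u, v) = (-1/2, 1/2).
E = 10;  F = -15;  G = 26

Partials: r_u = (1, 0, 6*u), r_v = (0, 1, 10*v). As functions of (u, v):
  E = r_u · r_u = 36*u^2 + 1,
  F = r_u · r_v = 60*u*v,
  G = r_v · r_v = 100*v^2 + 1.
Evaluating at (u, v) = (-1/2, 1/2): E = 10, F = -15, G = 26.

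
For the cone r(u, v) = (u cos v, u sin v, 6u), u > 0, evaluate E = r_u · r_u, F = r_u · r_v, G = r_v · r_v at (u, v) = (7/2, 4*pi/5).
E = 37;  F = 0;  G = 49/4

Partials: r_u = (cos(v), sin(v), 6), r_v = (-u*sin(v), u*cos(v), 0). As functions of (u, v):
  E = r_u · r_u = 37,
  F = r_u · r_v = 0,
  G = r_v · r_v = u^2.
Evaluating at (u, v) = (7/2, 4*pi/5): E = 37, F = 0, G = 49/4.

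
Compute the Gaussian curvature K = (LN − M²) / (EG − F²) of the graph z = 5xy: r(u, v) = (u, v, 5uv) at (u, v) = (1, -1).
K = -25/2601

Coefficients of the first fundamental form: E = 25*v^2 + 1, F = 25*u*v, G = 25*u^2 + 1.
Coefficients of the second fundamental form: L = 0, M = 5/sqrt(25*u^2 + 25*v^2 + 1), N = 0.
Assemble K = (LN − M²)/(EG − F²) = -25/(625*u^4 + 1250*u^2*v^2 + 50*u^2 + 625*v^4 + 50*v^2 + 1). At (u, v) = (1, -1): K = -25/2601.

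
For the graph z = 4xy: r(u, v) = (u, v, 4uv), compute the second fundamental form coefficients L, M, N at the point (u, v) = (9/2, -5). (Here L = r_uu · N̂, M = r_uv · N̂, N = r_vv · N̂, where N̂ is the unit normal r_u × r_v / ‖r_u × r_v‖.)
L = 0;  M = 4*sqrt(29)/145;  N = 0

Compute the unit normal N̂(u, v) = (-4*v/sqrt(16*u^2 + 16*v^2 + 1), -4*u/sqrt(16*u^2 + 16*v^2 + 1), 1/sqrt(16*u^2 + 16*v^2 + 1)), and the second partials r_uu, r_uv, r_vv. Take dot products:
  L(u, v) = r_uu · N̂ = 0,
  M(u, v) = r_uv · N̂ = 4/sqrt(16*u^2 + 16*v^2 + 1),
  N(u, v) = r_vv · N̂ = 0.
Evaluating at (u, v) = (9/2, -5):
  L = 0, M = 4*sqrt(29)/145, N = 0.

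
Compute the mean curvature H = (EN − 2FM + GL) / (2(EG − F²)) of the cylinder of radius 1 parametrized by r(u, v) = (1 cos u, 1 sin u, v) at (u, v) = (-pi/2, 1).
H = -1/2

With E = 1, F = 0, G = 1, L = -1, M = 0, N = 0, assemble
  H = (EN − 2FM + GL) / (2(EG − F²)) = -1/2.
At (u, v) = (-pi/2, 1): H = -1/2.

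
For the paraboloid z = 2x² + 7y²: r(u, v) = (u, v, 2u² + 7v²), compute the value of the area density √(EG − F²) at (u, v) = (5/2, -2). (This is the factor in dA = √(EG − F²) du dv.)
√(EG − F²)|_{(5/2, -2)} = sqrt(885)

E = 16*u^2 + 1, F = 56*u*v, G = 196*v^2 + 1, so EG − F² = 16*u^2 + 196*v^2 + 1. Taking the positive square root: √(EG − F²) = sqrt(16*u^2 + 196*v^2 + 1). At (u, v) = (5/2, -2): sqrt(885).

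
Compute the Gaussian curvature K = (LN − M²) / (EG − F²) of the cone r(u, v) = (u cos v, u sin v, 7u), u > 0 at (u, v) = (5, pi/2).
K = 0

Coefficients of the first fundamental form: E = 50, F = 0, G = u^2.
Coefficients of the second fundamental form: L = 0, M = 0, N = 7*sqrt(2)*u^2/(10*Abs(u)).
Assemble K = (LN − M²)/(EG − F²) = 0. At (u, v) = (5, pi/2): K = 0.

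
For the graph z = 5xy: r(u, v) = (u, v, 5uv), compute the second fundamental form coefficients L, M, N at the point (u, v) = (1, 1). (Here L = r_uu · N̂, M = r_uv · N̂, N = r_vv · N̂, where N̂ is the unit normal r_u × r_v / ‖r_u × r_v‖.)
L = 0;  M = 5*sqrt(51)/51;  N = 0

Compute the unit normal N̂(u, v) = (-5*v/sqrt(25*u^2 + 25*v^2 + 1), -5*u/sqrt(25*u^2 + 25*v^2 + 1), 1/sqrt(25*u^2 + 25*v^2 + 1)), and the second partials r_uu, r_uv, r_vv. Take dot products:
  L(u, v) = r_uu · N̂ = 0,
  M(u, v) = r_uv · N̂ = 5/sqrt(25*u^2 + 25*v^2 + 1),
  N(u, v) = r_vv · N̂ = 0.
Evaluating at (u, v) = (1, 1):
  L = 0, M = 5*sqrt(51)/51, N = 0.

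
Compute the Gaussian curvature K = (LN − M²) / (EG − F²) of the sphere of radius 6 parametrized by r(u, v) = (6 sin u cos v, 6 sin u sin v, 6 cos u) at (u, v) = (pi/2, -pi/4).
K = 1/36

Coefficients of the first fundamental form: E = 36, F = 0, G = 36*sin(u)^2.
Coefficients of the second fundamental form: L = -6*sin(u)/Abs(sin(u)), M = 0, N = -6*sin(u)^3/Abs(sin(u)).
Assemble K = (LN − M²)/(EG − F²) = 1/36. At (u, v) = (pi/2, -pi/4): K = 1/36.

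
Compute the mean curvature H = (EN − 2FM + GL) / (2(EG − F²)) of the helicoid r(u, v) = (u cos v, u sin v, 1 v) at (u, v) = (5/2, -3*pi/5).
H = 0

With E = 1, F = 0, G = u^2 + 1, L = 0, M = -1/sqrt(u^2 + 1), N = 0, assemble
  H = (EN − 2FM + GL) / (2(EG − F²)) = 0.
At (u, v) = (5/2, -3*pi/5): H = 0.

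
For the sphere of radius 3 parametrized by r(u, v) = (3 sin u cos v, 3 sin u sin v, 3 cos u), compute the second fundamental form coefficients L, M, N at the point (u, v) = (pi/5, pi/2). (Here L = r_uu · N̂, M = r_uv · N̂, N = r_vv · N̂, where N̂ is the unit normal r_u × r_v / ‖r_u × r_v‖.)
L = -3;  M = 0;  N = -15/8 + 3*sqrt(5)/8

Compute the unit normal N̂(u, v) = (sin(u)^2*cos(v)/Abs(sin(u)), sin(u)^2*sin(v)/Abs(sin(u)), sin(2*u)/(2*Abs(sin(u)))), and the second partials r_uu, r_uv, r_vv. Take dot products:
  L(u, v) = r_uu · N̂ = -3*sin(u)/Abs(sin(u)),
  M(u, v) = r_uv · N̂ = 0,
  N(u, v) = r_vv · N̂ = -3*sin(u)^3/Abs(sin(u)).
Evaluating at (u, v) = (pi/5, pi/2):
  L = -3, M = 0, N = -15/8 + 3*sqrt(5)/8.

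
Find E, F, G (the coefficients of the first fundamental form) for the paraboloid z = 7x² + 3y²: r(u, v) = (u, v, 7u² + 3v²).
E = 196*u^2 + 1;  F = 84*u*v;  G = 36*v^2 + 1

Compute partials: r_u = (1, 0, 14*u), r_v = (0, 1, 6*v). Then
  E = r_u · r_u = 196*u^2 + 1,
  F = r_u · r_v = 84*u*v,
  G = r_v · r_v = 36*v^2 + 1.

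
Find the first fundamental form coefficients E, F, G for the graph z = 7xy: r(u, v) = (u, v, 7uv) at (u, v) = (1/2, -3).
E = 442;  F = -147/2;  G = 53/4

Partials: r_u = (1, 0, 7*v), r_v = (0, 1, 7*u). As functions of (u, v):
  E = r_u · r_u = 49*v^2 + 1,
  F = r_u · r_v = 49*u*v,
  G = r_v · r_v = 49*u^2 + 1.
Evaluating at (u, v) = (1/2, -3): E = 442, F = -147/2, G = 53/4.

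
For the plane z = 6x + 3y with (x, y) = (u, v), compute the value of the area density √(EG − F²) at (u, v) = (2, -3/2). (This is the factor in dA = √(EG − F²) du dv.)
√(EG − F²)|_{(2, -3/2)} = sqrt(46)

E = 37, F = 18, G = 10, so EG − F² = 46. Taking the positive square root: √(EG − F²) = sqrt(46). At (u, v) = (2, -3/2): sqrt(46).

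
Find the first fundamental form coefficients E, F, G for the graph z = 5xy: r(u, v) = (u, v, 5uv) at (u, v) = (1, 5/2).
E = 629/4;  F = 125/2;  G = 26

Partials: r_u = (1, 0, 5*v), r_v = (0, 1, 5*u). As functions of (u, v):
  E = r_u · r_u = 25*v^2 + 1,
  F = r_u · r_v = 25*u*v,
  G = r_v · r_v = 25*u^2 + 1.
Evaluating at (u, v) = (1, 5/2): E = 629/4, F = 125/2, G = 26.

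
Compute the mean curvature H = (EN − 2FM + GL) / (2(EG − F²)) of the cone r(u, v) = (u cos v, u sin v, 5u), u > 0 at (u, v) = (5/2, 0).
H = sqrt(26)/26

With E = 26, F = 0, G = u^2, L = 0, M = 0, N = 5*sqrt(26)*u^2/(26*Abs(u)), assemble
  H = (EN − 2FM + GL) / (2(EG − F²)) = 5*sqrt(26)/(52*Abs(u)).
At (u, v) = (5/2, 0): H = sqrt(26)/26.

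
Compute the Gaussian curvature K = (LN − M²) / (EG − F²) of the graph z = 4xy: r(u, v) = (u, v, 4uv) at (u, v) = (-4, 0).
K = -16/66049

Coefficients of the first fundamental form: E = 16*v^2 + 1, F = 16*u*v, G = 16*u^2 + 1.
Coefficients of the second fundamental form: L = 0, M = 4/sqrt(16*u^2 + 16*v^2 + 1), N = 0.
Assemble K = (LN − M²)/(EG − F²) = -16/(256*u^4 + 512*u^2*v^2 + 32*u^2 + 256*v^4 + 32*v^2 + 1). At (u, v) = (-4, 0): K = -16/66049.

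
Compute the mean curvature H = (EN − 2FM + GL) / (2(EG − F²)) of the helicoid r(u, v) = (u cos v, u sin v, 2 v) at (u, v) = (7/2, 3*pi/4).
H = 0

With E = 1, F = 0, G = u^2 + 4, L = 0, M = -2/sqrt(u^2 + 4), N = 0, assemble
  H = (EN − 2FM + GL) / (2(EG − F²)) = 0.
At (u, v) = (7/2, 3*pi/4): H = 0.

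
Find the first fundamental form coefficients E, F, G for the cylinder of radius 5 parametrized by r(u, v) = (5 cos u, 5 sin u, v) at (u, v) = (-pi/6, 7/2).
E = 25;  F = 0;  G = 1

Partials: r_u = (-5*sin(u), 5*cos(u), 0), r_v = (0, 0, 1). As functions of (u, v):
  E = r_u · r_u = 25,
  F = r_u · r_v = 0,
  G = r_v · r_v = 1.
Evaluating at (u, v) = (-pi/6, 7/2): E = 25, F = 0, G = 1.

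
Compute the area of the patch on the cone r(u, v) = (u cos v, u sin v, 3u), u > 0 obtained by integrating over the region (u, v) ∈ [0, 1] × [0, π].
Area = sqrt(10)*pi/2

Area = ∫∫ √(EG − F²) du dv with √(EG − F²) = sqrt(10)*Abs(u). Integrating over [0, 1] × [0, π] gives sqrt(10)*pi/2.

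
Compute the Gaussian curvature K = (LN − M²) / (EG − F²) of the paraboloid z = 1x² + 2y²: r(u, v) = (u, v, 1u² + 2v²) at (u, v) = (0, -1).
K = 8/289

Coefficients of the first fundamental form: E = 4*u^2 + 1, F = 8*u*v, G = 16*v^2 + 1.
Coefficients of the second fundamental form: L = 2/sqrt(4*u^2 + 16*v^2 + 1), M = 0, N = 4/sqrt(4*u^2 + 16*v^2 + 1).
Assemble K = (LN − M²)/(EG − F²) = 8/(16*u^4 + 128*u^2*v^2 + 8*u^2 + 256*v^4 + 32*v^2 + 1). At (u, v) = (0, -1): K = 8/289.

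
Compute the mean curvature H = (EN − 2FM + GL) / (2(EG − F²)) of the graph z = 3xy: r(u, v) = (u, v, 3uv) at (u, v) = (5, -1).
H = 27*sqrt(235)/11045

With E = 9*v^2 + 1, F = 9*u*v, G = 9*u^2 + 1, L = 0, M = 3/sqrt(9*u^2 + 9*v^2 + 1), N = 0, assemble
  H = (EN − 2FM + GL) / (2(EG − F²)) = -27*u*v/(9*u^2 + 9*v^2 + 1)^(3/2).
At (u, v) = (5, -1): H = 27*sqrt(235)/11045.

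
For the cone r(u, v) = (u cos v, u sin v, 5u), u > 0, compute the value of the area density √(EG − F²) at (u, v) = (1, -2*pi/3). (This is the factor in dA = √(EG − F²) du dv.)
√(EG − F²)|_{(1, -2*pi/3)} = sqrt(26)

E = 26, F = 0, G = u^2, so EG − F² = 26*u^2. Taking the positive square root: √(EG − F²) = sqrt(26)*Abs(u). At (u, v) = (1, -2*pi/3): sqrt(26).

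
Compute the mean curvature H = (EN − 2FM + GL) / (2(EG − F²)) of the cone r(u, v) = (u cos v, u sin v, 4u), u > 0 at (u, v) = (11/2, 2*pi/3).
H = 4*sqrt(17)/187

With E = 17, F = 0, G = u^2, L = 0, M = 0, N = 4*sqrt(17)*u^2/(17*Abs(u)), assemble
  H = (EN − 2FM + GL) / (2(EG − F²)) = 2*sqrt(17)/(17*Abs(u)).
At (u, v) = (11/2, 2*pi/3): H = 4*sqrt(17)/187.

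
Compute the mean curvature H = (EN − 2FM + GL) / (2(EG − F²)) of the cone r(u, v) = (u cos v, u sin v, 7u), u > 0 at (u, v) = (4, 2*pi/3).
H = 7*sqrt(2)/80

With E = 50, F = 0, G = u^2, L = 0, M = 0, N = 7*sqrt(2)*u^2/(10*Abs(u)), assemble
  H = (EN − 2FM + GL) / (2(EG − F²)) = 7*sqrt(2)/(20*Abs(u)).
At (u, v) = (4, 2*pi/3): H = 7*sqrt(2)/80.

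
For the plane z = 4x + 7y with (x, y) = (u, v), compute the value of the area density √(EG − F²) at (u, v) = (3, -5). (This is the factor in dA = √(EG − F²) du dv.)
√(EG − F²)|_{(3, -5)} = sqrt(66)

E = 17, F = 28, G = 50, so EG − F² = 66. Taking the positive square root: √(EG − F²) = sqrt(66). At (u, v) = (3, -5): sqrt(66).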